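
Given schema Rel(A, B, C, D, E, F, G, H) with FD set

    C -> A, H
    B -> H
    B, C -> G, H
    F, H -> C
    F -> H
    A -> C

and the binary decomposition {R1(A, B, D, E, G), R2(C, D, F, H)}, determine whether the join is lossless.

No

Common attributes: R1 ∩ R2 = {D}.
No dependency enlarges {D}, so (D)⁺ = {D}.
The closure contains neither all of R1 = {A, B, D, E, G} nor all of R2 = {C, D, F, H}, so the common attributes are not a superkey of either fragment. The join is lossy.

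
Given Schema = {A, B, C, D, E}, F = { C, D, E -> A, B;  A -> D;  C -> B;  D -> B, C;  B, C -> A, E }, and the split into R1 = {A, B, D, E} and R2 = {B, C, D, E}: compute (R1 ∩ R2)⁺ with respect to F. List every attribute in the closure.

R1 ∩ R2 = {B, D, E}.
D → B, C applies, adding C
B, C → A, E applies, adding A
Closure: {A, B, C, D, E}.

A, B, C, D, E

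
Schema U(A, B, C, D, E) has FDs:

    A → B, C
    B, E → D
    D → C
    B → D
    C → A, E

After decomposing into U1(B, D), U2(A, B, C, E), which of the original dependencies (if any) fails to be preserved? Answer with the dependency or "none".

none

A → B, C lies within U2.
B, E → D: restricted closure across fragments reaches D.
D → C: restricted closure across fragments reaches C.
B → D lies within U1.
C → A, E lies within U2.
Every dependency is enforceable on the fragments, so the decomposition is dependency-preserving.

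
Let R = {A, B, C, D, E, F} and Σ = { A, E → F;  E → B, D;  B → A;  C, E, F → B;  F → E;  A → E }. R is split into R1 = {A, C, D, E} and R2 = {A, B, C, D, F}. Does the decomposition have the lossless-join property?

Common attributes: R1 ∩ R2 = {A, C, D}.
Closure of {A, C, D}: A → E applies, adding E; A, E → F applies, adding F; E → B, D applies, adding B. So (A, C, D)⁺ = {A, B, C, D, E, F}.
This closure contains every attribute of R1, so R1 ∩ R2 → R1. The join is lossless.

Yes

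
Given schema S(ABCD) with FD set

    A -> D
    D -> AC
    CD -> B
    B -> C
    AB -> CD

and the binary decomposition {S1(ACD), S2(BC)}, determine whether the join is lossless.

No

Common attributes: S1 ∩ S2 = {C}.
No dependency enlarges {C}, so (C)⁺ = {C}.
The closure contains neither all of S1 = {ACD} nor all of S2 = {BC}, so the common attributes are not a superkey of either fragment. The join is lossy.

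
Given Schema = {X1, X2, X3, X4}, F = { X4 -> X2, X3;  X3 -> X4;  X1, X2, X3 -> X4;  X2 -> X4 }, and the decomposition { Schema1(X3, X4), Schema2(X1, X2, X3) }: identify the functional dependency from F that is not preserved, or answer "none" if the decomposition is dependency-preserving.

X4 → X2, X3: restricted closure across fragments reaches X2, X3.
X3 → X4 lies within Schema1.
X1, X2, X3 → X4: restricted closure across fragments reaches X4.
X2 → X4: restricted closure across fragments reaches X4.
Every dependency is enforceable on the fragments, so the decomposition is dependency-preserving.

none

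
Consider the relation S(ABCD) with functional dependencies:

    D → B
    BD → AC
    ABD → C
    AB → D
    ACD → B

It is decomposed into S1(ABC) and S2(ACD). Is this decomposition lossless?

No

Common attributes: S1 ∩ S2 = {AC}.
No dependency enlarges {AC}, so (AC)⁺ = {AC}.
The closure contains neither all of S1 = {ABC} nor all of S2 = {ACD}, so the common attributes are not a superkey of either fragment. The join is lossy.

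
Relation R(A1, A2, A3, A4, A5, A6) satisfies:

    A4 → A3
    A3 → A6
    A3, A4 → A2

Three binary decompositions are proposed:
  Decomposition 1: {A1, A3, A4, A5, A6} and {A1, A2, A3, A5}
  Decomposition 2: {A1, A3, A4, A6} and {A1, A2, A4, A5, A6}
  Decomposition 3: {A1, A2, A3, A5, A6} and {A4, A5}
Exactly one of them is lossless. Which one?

Decomposition 2

Decomposition 1: common = {A1, A3, A5}, closure = {A1, A3, A5, A6} → lossy.
Decomposition 2: common = {A1, A4, A6}, closure = {A1, A2, A3, A4, A6} → lossless.
Decomposition 3: common = {A5}, closure = {A5} → lossy.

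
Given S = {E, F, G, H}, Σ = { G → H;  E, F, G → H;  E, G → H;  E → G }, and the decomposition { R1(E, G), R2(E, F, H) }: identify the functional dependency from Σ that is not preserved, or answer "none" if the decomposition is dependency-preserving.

G → H

Check G → H: no single fragment contains all of {G, H}, and the restricted closure of {G} across the fragments never reaches {H}.
E, F, G → H is preserved.
E, G → H is preserved.
E → G is preserved.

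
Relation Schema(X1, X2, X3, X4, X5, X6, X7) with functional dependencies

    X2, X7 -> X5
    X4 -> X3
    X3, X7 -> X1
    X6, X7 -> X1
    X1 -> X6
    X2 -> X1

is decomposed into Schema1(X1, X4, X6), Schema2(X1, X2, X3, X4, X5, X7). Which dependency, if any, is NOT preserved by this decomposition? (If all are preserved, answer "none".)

Check X6, X7 → X1: no single fragment contains all of {X1, X6, X7}, and the restricted closure of {X6, X7} across the fragments never reaches {X1}.
X2, X7 → X5 is preserved.
X4 → X3 is preserved.
X3, X7 → X1 is preserved.
X1 → X6 is preserved.
X2 → X1 is preserved.

X6, X7 -> X1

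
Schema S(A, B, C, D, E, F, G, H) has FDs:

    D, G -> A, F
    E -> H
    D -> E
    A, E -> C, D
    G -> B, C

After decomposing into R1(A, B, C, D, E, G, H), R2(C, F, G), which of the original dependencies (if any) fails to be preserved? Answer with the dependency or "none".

D, G -> A, F

Check D, G → A, F: no single fragment contains all of {A, D, F, G}, and the restricted closure of {D, G} across the fragments never reaches {A, F}.
E → H is preserved.
D → E is preserved.
A, E → C, D is preserved.
G → B, C is preserved.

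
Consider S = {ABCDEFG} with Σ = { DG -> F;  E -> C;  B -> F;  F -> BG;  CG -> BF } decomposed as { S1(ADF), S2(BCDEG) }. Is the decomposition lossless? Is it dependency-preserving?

lossy and not dependency-preserving

Lossless test: (D)⁺ = {D}, which is a superkey of neither fragment — lossy.
Dependency preservation: the restricted closure of {DG} across the fragments never reaches {F}, so DG → F cannot be enforced without a join — not preserved.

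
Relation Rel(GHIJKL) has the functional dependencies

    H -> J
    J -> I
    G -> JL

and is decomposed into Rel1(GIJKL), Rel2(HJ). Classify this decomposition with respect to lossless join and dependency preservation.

Lossless test: (J)⁺ = {IJ}, which is a superkey of neither fragment — lossy.
Dependency preservation: every FD's attributes lie within a single fragment, so each can be enforced locally — preserved.

lossy but dependency-preserving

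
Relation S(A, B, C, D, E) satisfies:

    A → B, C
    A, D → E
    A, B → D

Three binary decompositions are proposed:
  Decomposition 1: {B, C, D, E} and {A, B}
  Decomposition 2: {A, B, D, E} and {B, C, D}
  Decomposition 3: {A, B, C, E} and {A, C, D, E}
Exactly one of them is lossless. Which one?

Decomposition 3

Decomposition 1: common = {B}, closure = {B} → lossy.
Decomposition 2: common = {B, D}, closure = {B, D} → lossy.
Decomposition 3: common = {A, C, E}, closure = {A, B, C, D, E} → lossless.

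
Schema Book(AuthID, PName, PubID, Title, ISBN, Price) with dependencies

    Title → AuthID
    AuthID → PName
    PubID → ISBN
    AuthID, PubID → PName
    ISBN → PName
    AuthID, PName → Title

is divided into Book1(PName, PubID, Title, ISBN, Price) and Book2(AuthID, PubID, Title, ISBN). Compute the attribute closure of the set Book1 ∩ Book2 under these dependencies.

Book1 ∩ Book2 = {PubID, Title, ISBN}.
Title → AuthID applies, adding AuthID
AuthID → PName applies, adding PName
Closure: {AuthID, PName, PubID, Title, ISBN}.

AuthID, PName, PubID, Title, ISBN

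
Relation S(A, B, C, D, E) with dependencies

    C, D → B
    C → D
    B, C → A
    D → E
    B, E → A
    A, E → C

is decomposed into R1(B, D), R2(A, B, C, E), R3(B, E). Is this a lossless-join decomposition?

No

Chase test. Columns are A, B, C, D, E; row i has aⱼ where attribute j ∈ Ri, else bᵢⱼ.
Initial tableau (one row per fragment):
  row 1: b11 a2 b13 a4 b15
  row 2: a1 a2 a3 b24 a5
  row 3: b31 a2 b33 b34 a5
Rows 2 and 3 agree on B, E; apply B, E→A and equate their A entries.
Rows 2 and 3 agree on A, E; apply A, E→C and equate their C entries.
Rows 2 and 3 agree on C; apply C→D and equate their D entries.
No row becomes fully distinguished — the join is lossy.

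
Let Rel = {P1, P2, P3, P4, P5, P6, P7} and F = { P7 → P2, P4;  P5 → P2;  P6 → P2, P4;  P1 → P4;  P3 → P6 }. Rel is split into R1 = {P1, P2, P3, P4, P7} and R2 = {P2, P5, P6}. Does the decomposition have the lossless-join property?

No

Common attributes: R1 ∩ R2 = {P2}.
No dependency enlarges {P2}, so (P2)⁺ = {P2}.
The closure contains neither all of R1 = {P1, P2, P3, P4, P7} nor all of R2 = {P2, P5, P6}, so the common attributes are not a superkey of either fragment. The join is lossy.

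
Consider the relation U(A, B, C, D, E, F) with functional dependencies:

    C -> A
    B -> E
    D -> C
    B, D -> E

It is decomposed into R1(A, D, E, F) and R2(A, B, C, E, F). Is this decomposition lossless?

No

Common attributes: R1 ∩ R2 = {A, E, F}.
No dependency enlarges {A, E, F}, so (A, E, F)⁺ = {A, E, F}.
The closure contains neither all of R1 = {A, D, E, F} nor all of R2 = {A, B, C, E, F}, so the common attributes are not a superkey of either fragment. The join is lossy.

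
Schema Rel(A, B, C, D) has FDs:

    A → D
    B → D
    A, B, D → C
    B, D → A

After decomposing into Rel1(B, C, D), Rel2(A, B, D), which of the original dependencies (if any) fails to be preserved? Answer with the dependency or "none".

A → D lies within Rel2.
B → D lies within Rel1.
A, B, D → C: restricted closure across fragments reaches C.
B, D → A lies within Rel2.
Every dependency is enforceable on the fragments, so the decomposition is dependency-preserving.

none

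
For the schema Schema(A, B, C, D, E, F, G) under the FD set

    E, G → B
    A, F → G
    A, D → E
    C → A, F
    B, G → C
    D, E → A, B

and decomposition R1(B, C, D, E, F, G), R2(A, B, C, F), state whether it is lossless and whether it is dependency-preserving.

Lossless test: (B, C, F)⁺ = {A, B, C, F, G}, which contains all of one fragment — lossless.
Dependency preservation: the restricted closure of {A, F} across the fragments never reaches {G}, so A, F → G cannot be enforced without a join — not preserved.

lossless but not dependency-preserving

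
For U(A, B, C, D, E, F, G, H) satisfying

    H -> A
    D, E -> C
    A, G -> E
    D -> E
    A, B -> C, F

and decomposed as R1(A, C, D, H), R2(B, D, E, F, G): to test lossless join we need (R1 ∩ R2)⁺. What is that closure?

C, D, E

R1 ∩ R2 = {D}.
D → E applies, adding E
D, E → C applies, adding C
Closure: {C, D, E}.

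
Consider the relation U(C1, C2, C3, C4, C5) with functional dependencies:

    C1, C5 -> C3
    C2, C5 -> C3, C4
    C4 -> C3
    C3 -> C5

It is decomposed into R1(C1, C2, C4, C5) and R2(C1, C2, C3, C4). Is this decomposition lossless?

Yes

Common attributes: R1 ∩ R2 = {C1, C2, C4}.
Closure of {C1, C2, C4}: C4 → C3 applies, adding C3; C3 → C5 applies, adding C5. So (C1, C2, C4)⁺ = {C1, C2, C3, C4, C5}.
This closure contains every attribute of R1, so R1 ∩ R2 → R1. The join is lossless.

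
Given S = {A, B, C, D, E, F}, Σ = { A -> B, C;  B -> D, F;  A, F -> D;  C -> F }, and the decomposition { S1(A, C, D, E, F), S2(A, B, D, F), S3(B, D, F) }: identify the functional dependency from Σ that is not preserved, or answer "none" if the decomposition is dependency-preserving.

none

A → B, C: restricted closure across fragments reaches B, C.
B → D, F lies within S2.
A, F → D lies within S1.
C → F lies within S1.
Every dependency is enforceable on the fragments, so the decomposition is dependency-preserving.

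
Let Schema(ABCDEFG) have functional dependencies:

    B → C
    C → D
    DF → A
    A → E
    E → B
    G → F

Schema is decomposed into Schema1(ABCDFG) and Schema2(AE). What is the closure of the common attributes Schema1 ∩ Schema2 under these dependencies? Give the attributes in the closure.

Schema1 ∩ Schema2 = {A}.
A → E applies, adding E
E → B applies, adding B
B → C applies, adding C
C → D applies, adding D
Closure: {ABCDE}.

ABCDE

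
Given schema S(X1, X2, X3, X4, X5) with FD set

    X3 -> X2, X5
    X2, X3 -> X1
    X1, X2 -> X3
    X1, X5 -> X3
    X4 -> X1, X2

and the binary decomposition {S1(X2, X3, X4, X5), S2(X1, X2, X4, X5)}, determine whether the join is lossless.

Yes

Common attributes: S1 ∩ S2 = {X2, X4, X5}.
Closure of {X2, X4, X5}: X4 → X1, X2 applies, adding X1; X1, X2 → X3 applies, adding X3. So (X2, X4, X5)⁺ = {X1, X2, X3, X4, X5}.
This closure contains every attribute of S1, so S1 ∩ S2 → S1. The join is lossless.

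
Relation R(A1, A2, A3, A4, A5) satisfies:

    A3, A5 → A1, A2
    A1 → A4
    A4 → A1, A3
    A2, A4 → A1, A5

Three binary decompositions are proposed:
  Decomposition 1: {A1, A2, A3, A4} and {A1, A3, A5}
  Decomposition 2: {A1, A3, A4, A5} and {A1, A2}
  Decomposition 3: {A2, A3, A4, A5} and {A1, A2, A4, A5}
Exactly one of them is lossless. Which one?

Decomposition 3

Decomposition 1: common = {A1, A3}, closure = {A1, A3, A4} → lossy.
Decomposition 2: common = {A1}, closure = {A1, A3, A4} → lossy.
Decomposition 3: common = {A2, A4, A5}, closure = {A1, A2, A3, A4, A5} → lossless.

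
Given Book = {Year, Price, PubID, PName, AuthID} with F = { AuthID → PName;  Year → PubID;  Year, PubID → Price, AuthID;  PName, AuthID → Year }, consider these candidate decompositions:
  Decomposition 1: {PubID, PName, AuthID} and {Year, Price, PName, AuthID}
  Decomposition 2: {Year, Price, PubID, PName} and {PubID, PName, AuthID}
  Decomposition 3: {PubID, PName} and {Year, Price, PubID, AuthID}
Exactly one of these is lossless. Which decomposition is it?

Decomposition 1

Decomposition 1: common = {PName, AuthID}, closure = {Year, Price, PubID, PName, AuthID} → lossless.
Decomposition 2: common = {PubID, PName}, closure = {PubID, PName} → lossy.
Decomposition 3: common = {PubID}, closure = {PubID} → lossy.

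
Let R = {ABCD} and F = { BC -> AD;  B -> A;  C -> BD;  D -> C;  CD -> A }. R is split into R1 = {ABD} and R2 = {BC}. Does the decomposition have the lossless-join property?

No

Common attributes: R1 ∩ R2 = {B}.
Closure of {B}: B → A applies, adding A. So (B)⁺ = {AB}.
The closure contains neither all of R1 = {ABD} nor all of R2 = {BC}, so the common attributes are not a superkey of either fragment. The join is lossy.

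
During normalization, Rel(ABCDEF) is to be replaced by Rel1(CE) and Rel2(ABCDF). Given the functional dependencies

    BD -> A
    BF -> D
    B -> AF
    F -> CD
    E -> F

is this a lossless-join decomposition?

Common attributes: Rel1 ∩ Rel2 = {C}.
No dependency enlarges {C}, so (C)⁺ = {C}.
The closure contains neither all of Rel1 = {CE} nor all of Rel2 = {ABCDF}, so the common attributes are not a superkey of either fragment. The join is lossy.

No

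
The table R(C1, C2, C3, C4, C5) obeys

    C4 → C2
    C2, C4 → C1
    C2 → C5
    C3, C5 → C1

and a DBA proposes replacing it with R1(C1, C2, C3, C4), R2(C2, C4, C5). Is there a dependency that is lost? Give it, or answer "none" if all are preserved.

C3, C5 → C1

Check C3, C5 → C1: no single fragment contains all of {C1, C3, C5}, and the restricted closure of {C3, C5} across the fragments never reaches {C1}.
C4 → C2 is preserved.
C2, C4 → C1 is preserved.
C2 → C5 is preserved.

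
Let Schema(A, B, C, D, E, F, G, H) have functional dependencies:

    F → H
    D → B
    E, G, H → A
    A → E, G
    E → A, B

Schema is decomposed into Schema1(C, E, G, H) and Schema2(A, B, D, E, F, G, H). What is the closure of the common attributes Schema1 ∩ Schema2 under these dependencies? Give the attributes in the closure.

A, B, E, G, H

Schema1 ∩ Schema2 = {E, G, H}.
E, G, H → A applies, adding A
E → A, B applies, adding B
Closure: {A, B, E, G, H}.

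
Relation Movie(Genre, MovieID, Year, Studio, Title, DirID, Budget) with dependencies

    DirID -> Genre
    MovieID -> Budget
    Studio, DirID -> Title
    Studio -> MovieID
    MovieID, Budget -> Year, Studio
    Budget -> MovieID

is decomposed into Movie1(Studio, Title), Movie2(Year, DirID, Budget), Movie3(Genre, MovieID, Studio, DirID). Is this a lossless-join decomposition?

No

Chase test. Columns are Genre, MovieID, Year, Studio, Title, DirID, Budget; row i has aⱼ where attribute j ∈ Moviei, else bᵢⱼ.
Initial tableau (one row per fragment):
  row 1: b11 b12 b13 a4 a5 b16 b17
  row 2: b21 b22 a3 b24 b25 a6 a7
  row 3: a1 a2 b33 a4 b35 a6 b37
Rows 2 and 3 agree on DirID; apply DirID→Genre and equate their Genre entries.
Rows 1 and 3 agree on Studio; apply Studio→MovieID and equate their MovieID entries.
Rows 1 and 3 agree on MovieID; apply MovieID→Budget and equate their Budget entries.
Rows 1 and 3 agree on MovieID, Budget; apply MovieID, Budget→Year, Studio and equate their Year, Studio entries.
No row becomes fully distinguished — the join is lossy.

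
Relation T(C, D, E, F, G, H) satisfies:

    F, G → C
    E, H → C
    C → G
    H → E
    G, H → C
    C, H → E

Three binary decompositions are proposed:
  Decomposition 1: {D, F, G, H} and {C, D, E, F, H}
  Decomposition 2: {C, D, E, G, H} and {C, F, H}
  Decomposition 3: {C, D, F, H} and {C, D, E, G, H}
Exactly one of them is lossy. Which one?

Decomposition 1: common = {D, F, H}, closure = {C, D, E, F, G, H} → lossless.
Decomposition 2: common = {C, H}, closure = {C, E, G, H} → lossy.
Decomposition 3: common = {C, D, H}, closure = {C, D, E, G, H} → lossless.

Decomposition 2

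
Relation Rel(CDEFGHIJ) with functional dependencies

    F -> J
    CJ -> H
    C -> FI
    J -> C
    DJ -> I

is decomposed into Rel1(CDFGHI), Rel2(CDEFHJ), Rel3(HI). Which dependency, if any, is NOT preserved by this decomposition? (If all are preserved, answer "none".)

none

F → J lies within Rel2.
CJ → H lies within Rel2.
C → FI lies within Rel1.
J → C lies within Rel2.
DJ → I: restricted closure across fragments reaches I.
Every dependency is enforceable on the fragments, so the decomposition is dependency-preserving.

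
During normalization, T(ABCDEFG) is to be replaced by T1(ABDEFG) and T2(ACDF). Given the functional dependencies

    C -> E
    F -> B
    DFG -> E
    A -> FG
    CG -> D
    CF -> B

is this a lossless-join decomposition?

Common attributes: T1 ∩ T2 = {ADF}.
Closure of {ADF}: F → B applies, adding B; A → FG applies, adding G; DFG → E applies, adding E. So (ADF)⁺ = {ABDEFG}.
This closure contains every attribute of T1, so T1 ∩ T2 → T1. The join is lossless.

Yes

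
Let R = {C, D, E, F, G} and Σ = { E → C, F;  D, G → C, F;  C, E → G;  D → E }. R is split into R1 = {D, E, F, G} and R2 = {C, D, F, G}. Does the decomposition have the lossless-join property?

Common attributes: R1 ∩ R2 = {D, F, G}.
Closure of {D, F, G}: D, G → C, F applies, adding C; D → E applies, adding E. So (D, F, G)⁺ = {C, D, E, F, G}.
This closure contains every attribute of R1, so R1 ∩ R2 → R1. The join is lossless.

Yes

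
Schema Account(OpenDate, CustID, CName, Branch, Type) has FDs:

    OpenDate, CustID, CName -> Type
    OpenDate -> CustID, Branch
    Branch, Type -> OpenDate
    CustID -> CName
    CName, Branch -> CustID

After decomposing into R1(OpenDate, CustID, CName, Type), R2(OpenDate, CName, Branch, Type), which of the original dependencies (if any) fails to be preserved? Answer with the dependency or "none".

Check CName, Branch → CustID: no single fragment contains all of {CustID, CName, Branch}, and the restricted closure of {CName, Branch} across the fragments never reaches {CustID}.
OpenDate, CustID, CName → Type is preserved.
OpenDate → CustID, Branch is preserved.
Branch, Type → OpenDate is preserved.
CustID → CName is preserved.

CName, Branch -> CustID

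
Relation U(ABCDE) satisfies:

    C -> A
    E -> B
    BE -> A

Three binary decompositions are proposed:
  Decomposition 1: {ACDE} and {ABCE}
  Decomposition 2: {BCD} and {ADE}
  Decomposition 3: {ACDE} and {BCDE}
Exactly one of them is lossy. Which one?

Decomposition 1: common = {ACE}, closure = {ABCE} → lossless.
Decomposition 2: common = {D}, closure = {D} → lossy.
Decomposition 3: common = {CDE}, closure = {ABCDE} → lossless.

Decomposition 2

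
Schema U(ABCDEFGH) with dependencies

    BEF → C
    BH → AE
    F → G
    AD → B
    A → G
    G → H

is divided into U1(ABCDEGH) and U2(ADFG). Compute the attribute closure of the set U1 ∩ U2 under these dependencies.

ABDEGH

U1 ∩ U2 = {ADG}.
AD → B applies, adding B
G → H applies, adding H
BH → AE applies, adding E
Closure: {ABDEGH}.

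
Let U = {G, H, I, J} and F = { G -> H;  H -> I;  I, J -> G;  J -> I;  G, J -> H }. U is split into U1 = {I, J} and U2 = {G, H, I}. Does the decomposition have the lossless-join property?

Common attributes: U1 ∩ U2 = {I}.
No dependency enlarges {I}, so (I)⁺ = {I}.
The closure contains neither all of U1 = {I, J} nor all of U2 = {G, H, I}, so the common attributes are not a superkey of either fragment. The join is lossy.

No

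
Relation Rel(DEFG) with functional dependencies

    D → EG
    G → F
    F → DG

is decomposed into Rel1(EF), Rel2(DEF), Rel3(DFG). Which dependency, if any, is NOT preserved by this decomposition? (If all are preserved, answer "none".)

D → EG: restricted closure across fragments reaches EG.
G → F lies within Rel3.
F → DG lies within Rel3.
Every dependency is enforceable on the fragments, so the decomposition is dependency-preserving.

none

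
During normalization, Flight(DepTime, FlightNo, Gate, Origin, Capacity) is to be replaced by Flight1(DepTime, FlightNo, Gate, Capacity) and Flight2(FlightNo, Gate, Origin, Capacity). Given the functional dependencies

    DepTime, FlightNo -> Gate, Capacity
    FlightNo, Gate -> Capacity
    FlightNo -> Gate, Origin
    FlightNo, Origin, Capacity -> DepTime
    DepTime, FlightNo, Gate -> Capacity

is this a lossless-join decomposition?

Yes

Common attributes: Flight1 ∩ Flight2 = {FlightNo, Gate, Capacity}.
Closure of {FlightNo, Gate, Capacity}: FlightNo → Gate, Origin applies, adding Origin; FlightNo, Origin, Capacity → DepTime applies, adding DepTime. So (FlightNo, Gate, Capacity)⁺ = {DepTime, FlightNo, Gate, Origin, Capacity}.
This closure contains every attribute of Flight1, so Flight1 ∩ Flight2 → Flight1. The join is lossless.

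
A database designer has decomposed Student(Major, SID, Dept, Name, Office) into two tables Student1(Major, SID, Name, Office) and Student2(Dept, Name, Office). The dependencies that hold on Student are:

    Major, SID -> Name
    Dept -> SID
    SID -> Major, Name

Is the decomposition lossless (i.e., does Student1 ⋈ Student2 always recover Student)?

No

Common attributes: Student1 ∩ Student2 = {Name, Office}.
No dependency enlarges {Name, Office}, so (Name, Office)⁺ = {Name, Office}.
The closure contains neither all of Student1 = {Major, SID, Name, Office} nor all of Student2 = {Dept, Name, Office}, so the common attributes are not a superkey of either fragment. The join is lossy.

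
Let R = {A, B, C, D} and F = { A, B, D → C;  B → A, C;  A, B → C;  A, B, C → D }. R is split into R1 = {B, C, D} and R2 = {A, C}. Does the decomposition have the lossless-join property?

Common attributes: R1 ∩ R2 = {C}.
No dependency enlarges {C}, so (C)⁺ = {C}.
The closure contains neither all of R1 = {B, C, D} nor all of R2 = {A, C}, so the common attributes are not a superkey of either fragment. The join is lossy.

No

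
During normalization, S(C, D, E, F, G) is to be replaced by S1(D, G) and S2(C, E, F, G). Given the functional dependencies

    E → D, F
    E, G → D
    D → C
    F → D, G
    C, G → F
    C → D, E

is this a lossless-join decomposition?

Common attributes: S1 ∩ S2 = {G}.
No dependency enlarges {G}, so (G)⁺ = {G}.
The closure contains neither all of S1 = {D, G} nor all of S2 = {C, E, F, G}, so the common attributes are not a superkey of either fragment. The join is lossy.

No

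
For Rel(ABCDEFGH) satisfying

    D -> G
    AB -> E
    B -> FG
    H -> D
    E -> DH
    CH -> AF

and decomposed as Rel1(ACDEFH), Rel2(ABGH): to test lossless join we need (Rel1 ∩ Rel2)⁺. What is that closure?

Rel1 ∩ Rel2 = {AH}.
H → D applies, adding D
D → G applies, adding G
Closure: {ADGH}.

ADGH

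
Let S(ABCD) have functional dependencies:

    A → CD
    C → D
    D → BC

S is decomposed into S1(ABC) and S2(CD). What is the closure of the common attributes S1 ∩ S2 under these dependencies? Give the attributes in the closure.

BCD

S1 ∩ S2 = {C}.
C → D applies, adding D
D → BC applies, adding B
Closure: {BCD}.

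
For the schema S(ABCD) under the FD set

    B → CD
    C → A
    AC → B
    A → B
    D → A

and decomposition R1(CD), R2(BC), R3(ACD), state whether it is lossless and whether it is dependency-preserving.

lossless and dependency-preserving

Lossless test (chase): Rows 1 and 2 agree on C; apply C→A and equate their A entries. Rows 1 and 3 agree on C; apply C→A and equate their A entries. Rows 1 and 2 agree on AC; apply AC→B and equate their B entries. Rows 1 and 3 agree on AC; apply AC→B and equate their B entries. Rows 1 and 2 agree on B; apply B→CD and equate their CD entries. Row 1 is now all distinguished symbols — the join is lossless.
Dependency preservation: B → CD; AC → B; A → B are not contained in any single fragment, but the restricted closure of each left-hand side across the fragments still reaches the right-hand side; the remaining FDs each lie inside some fragment. All dependencies are preserved.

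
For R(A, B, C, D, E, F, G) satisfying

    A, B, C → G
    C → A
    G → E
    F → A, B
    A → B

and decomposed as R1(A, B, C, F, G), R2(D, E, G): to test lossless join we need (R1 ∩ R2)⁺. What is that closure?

R1 ∩ R2 = {G}.
G → E applies, adding E
Closure: {E, G}.

E, G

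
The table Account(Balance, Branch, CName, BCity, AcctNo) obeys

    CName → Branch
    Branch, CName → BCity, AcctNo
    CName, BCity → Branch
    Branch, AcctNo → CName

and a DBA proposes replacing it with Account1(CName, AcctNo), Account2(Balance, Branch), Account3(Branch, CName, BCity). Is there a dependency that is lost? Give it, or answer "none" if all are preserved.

Check Branch, AcctNo → CName: no single fragment contains all of {Branch, CName, AcctNo}, and the restricted closure of {Branch, AcctNo} across the fragments never reaches {CName}.
CName → Branch is preserved.
Branch, CName → BCity, AcctNo is preserved.
CName, BCity → Branch is preserved.

Branch, AcctNo → CName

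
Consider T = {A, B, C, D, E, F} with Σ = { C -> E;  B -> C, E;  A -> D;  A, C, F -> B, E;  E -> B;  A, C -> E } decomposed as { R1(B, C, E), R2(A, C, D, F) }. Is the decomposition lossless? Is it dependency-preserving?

Lossless test: (C)⁺ = {B, C, E}, which contains all of one fragment — lossless.
Dependency preservation: A, C, F → B, E; A, C → E are not contained in any single fragment, but the restricted closure of each left-hand side across the fragments still reaches the right-hand side; the remaining FDs each lie inside some fragment. All dependencies are preserved.

lossless and dependency-preserving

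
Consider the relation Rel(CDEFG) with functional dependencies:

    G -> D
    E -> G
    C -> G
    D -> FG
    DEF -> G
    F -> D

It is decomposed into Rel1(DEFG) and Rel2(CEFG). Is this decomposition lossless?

Yes

Common attributes: Rel1 ∩ Rel2 = {EFG}.
Closure of {EFG}: G → D applies, adding D. So (EFG)⁺ = {DEFG}.
This closure contains every attribute of Rel1, so Rel1 ∩ Rel2 → Rel1. The join is lossless.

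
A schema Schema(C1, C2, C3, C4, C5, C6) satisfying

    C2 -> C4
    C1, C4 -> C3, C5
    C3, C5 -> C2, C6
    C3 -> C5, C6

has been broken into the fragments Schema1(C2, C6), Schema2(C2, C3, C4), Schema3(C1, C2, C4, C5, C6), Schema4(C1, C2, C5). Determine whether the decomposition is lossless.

Chase test. Columns are C1, C2, C3, C4, C5, C6; row i has aⱼ where attribute j ∈ Schemai, else bᵢⱼ.
Initial tableau (one row per fragment):
  row 1: b11 a2 b13 b14 b15 a6
  row 2: b21 a2 a3 a4 b25 b26
  row 3: a1 a2 b33 a4 a5 a6
  row 4: a1 a2 b43 b44 a5 b46
Rows 1 and 2 agree on C2; apply C2→C4 and equate their C4 entries.
Rows 1 and 4 agree on C2; apply C2→C4 and equate their C4 entries.
Rows 3 and 4 agree on C1, C4; apply C1, C4→C3, C5 and equate their C3, C5 entries.
Rows 3 and 4 agree on C3, C5; apply C3, C5→C2, C6 and equate their C2, C6 entries.
No row becomes fully distinguished — the join is lossy.

No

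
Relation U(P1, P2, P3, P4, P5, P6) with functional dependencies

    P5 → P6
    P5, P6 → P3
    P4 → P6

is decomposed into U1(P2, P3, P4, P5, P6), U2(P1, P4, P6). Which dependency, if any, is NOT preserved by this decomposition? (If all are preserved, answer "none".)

none

P5 → P6 lies within U1.
P5, P6 → P3 lies within U1.
P4 → P6 lies within U1.
Every dependency is enforceable on the fragments, so the decomposition is dependency-preserving.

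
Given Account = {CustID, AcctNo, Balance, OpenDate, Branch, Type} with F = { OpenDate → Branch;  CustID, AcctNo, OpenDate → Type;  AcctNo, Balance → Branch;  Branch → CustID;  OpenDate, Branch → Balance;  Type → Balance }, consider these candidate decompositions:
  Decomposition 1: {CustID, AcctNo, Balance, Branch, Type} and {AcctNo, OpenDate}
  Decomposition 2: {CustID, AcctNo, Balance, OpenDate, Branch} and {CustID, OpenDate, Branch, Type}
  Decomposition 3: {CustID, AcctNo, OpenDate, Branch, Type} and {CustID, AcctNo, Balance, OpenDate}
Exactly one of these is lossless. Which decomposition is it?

Decomposition 1: common = {AcctNo}, closure = {AcctNo} → lossy.
Decomposition 2: common = {CustID, OpenDate, Branch}, closure = {CustID, Balance, OpenDate, Branch} → lossy.
Decomposition 3: common = {CustID, AcctNo, OpenDate}, closure = {CustID, AcctNo, Balance, OpenDate, Branch, Type} → lossless.

Decomposition 3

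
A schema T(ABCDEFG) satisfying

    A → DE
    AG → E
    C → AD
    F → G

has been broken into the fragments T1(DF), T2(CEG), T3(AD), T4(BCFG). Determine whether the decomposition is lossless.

Chase test. Columns are ABCDEFG; row i has aⱼ where attribute j ∈ Ti, else bᵢⱼ.
Initial tableau (one row per fragment):
  row 1: b11 b12 b13 a4 b15 a6 b17
  row 2: b21 b22 a3 b24 a5 b26 a7
  row 3: a1 b32 b33 a4 b35 b36 b37
  row 4: b41 a2 a3 b44 b45 a6 a7
Rows 2 and 4 agree on C; apply C→AD and equate their AD entries.
Rows 1 and 4 agree on F; apply F→G and equate their G entries.
Rows 2 and 4 agree on A; apply A→DE and equate their DE entries.
No row becomes fully distinguished — the join is lossy.

No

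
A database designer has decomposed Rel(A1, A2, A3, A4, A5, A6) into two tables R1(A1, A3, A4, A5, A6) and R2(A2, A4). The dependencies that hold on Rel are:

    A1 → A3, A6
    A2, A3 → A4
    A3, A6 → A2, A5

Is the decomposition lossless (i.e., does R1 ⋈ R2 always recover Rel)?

Common attributes: R1 ∩ R2 = {A4}.
No dependency enlarges {A4}, so (A4)⁺ = {A4}.
The closure contains neither all of R1 = {A1, A3, A4, A5, A6} nor all of R2 = {A2, A4}, so the common attributes are not a superkey of either fragment. The join is lossy.

No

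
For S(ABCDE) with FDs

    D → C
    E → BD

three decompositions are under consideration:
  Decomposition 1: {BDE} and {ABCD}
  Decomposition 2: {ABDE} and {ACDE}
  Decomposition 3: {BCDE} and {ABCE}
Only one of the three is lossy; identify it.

Decomposition 1: common = {BD}, closure = {BCD} → lossy.
Decomposition 2: common = {ADE}, closure = {ABCDE} → lossless.
Decomposition 3: common = {BCE}, closure = {BCDE} → lossless.

Decomposition 1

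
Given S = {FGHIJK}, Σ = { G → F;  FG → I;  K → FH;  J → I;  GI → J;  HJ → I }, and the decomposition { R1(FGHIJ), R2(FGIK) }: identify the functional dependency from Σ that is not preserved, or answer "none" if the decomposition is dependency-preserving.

K → FH

Check K → FH: no single fragment contains all of {FHK}, and the restricted closure of {K} across the fragments never reaches {FH}.
G → F is preserved.
FG → I is preserved.
J → I is preserved.
GI → J is preserved.
HJ → I is preserved.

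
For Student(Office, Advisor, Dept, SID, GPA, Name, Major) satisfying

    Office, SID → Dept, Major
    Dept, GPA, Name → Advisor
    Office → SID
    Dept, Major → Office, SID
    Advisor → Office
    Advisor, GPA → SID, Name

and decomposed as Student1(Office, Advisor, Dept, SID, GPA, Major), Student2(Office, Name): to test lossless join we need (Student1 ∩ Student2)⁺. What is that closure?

Office, Dept, SID, Major

Student1 ∩ Student2 = {Office}.
Office → SID applies, adding SID
Office, SID → Dept, Major applies, adding Dept, Major
Closure: {Office, Dept, SID, Major}.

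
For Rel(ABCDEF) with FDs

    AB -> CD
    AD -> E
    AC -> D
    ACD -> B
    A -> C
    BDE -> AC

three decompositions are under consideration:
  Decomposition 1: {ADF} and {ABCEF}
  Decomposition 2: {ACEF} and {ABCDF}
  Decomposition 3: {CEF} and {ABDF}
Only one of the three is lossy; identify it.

Decomposition 1: common = {AF}, closure = {ABCDEF} → lossless.
Decomposition 2: common = {ACF}, closure = {ABCDEF} → lossless.
Decomposition 3: common = {F}, closure = {F} → lossy.

Decomposition 3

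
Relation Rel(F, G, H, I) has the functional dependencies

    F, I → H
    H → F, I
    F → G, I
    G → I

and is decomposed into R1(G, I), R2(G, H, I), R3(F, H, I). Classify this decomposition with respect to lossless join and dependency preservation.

Lossless test (chase): Rows 2 and 3 agree on H; apply H→F, I and equate their F, I entries. Rows 2 and 3 agree on F; apply F→G, I and equate their G, I entries. Row 2 is now all distinguished symbols — the join is lossless.
Dependency preservation: F → G, I is not contained in any single fragment, but the restricted closure of its left-hand side across the fragments still reaches the right-hand side; the remaining FDs each lie inside some fragment. All dependencies are preserved.

lossless and dependency-preserving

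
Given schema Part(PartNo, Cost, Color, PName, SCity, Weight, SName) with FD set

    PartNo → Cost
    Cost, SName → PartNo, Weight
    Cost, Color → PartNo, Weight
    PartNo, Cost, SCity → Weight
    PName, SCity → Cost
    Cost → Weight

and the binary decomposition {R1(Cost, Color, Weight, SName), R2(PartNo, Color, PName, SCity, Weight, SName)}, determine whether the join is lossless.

Common attributes: R1 ∩ R2 = {Color, Weight, SName}.
No dependency enlarges {Color, Weight, SName}, so (Color, Weight, SName)⁺ = {Color, Weight, SName}.
The closure contains neither all of R1 = {Cost, Color, Weight, SName} nor all of R2 = {PartNo, Color, PName, SCity, Weight, SName}, so the common attributes are not a superkey of either fragment. The join is lossy.

No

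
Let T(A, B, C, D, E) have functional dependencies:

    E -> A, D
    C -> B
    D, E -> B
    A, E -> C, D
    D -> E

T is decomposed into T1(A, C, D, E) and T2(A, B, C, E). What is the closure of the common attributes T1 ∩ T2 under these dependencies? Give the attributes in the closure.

T1 ∩ T2 = {A, C, E}.
E → A, D applies, adding D
C → B applies, adding B
Closure: {A, B, C, D, E}.

A, B, C, D, E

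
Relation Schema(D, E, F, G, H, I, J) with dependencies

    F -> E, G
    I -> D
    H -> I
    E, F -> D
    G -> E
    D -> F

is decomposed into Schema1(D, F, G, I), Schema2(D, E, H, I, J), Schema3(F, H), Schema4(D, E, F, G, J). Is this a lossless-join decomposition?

Yes

Chase test. Columns are D, E, F, G, H, I, J; row i has aⱼ where attribute j ∈ Schemai, else bᵢⱼ.
Initial tableau (one row per fragment):
  row 1: a1 b12 a3 a4 b15 a6 b17
  row 2: a1 a2 b23 b24 a5 a6 a7
  row 3: b31 b32 a3 b34 a5 b36 b37
  row 4: a1 a2 a3 a4 b45 b46 a7
Rows 1 and 3 agree on F; apply F→E, G and equate their E, G entries.
Rows 1 and 4 agree on F; apply F→E, G and equate their E, G entries.
Rows 2 and 3 agree on H; apply H→I and equate their I entries.
Rows 1 and 3 agree on E, F; apply E, F→D and equate their D entries.
Rows 1 and 2 agree on D; apply D→F and equate their F entries.
Rows 1 and 2 agree on F; apply F→E, G and equate their E, G entries.
Row 2 is now all distinguished symbols — the join is lossless.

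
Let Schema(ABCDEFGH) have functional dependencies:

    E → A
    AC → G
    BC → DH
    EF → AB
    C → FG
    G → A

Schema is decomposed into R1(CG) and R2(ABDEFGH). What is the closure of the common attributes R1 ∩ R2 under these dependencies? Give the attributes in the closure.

AG

R1 ∩ R2 = {G}.
G → A applies, adding A
Closure: {AG}.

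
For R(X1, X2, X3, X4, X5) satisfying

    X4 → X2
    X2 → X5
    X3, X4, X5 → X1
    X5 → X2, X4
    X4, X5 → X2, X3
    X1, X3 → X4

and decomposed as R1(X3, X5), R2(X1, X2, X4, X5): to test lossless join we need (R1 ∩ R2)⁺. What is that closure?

R1 ∩ R2 = {X5}.
X5 → X2, X4 applies, adding X2, X4
X4, X5 → X2, X3 applies, adding X3
X3, X4, X5 → X1 applies, adding X1
Closure: {X1, X2, X3, X4, X5}.

X1, X2, X3, X4, X5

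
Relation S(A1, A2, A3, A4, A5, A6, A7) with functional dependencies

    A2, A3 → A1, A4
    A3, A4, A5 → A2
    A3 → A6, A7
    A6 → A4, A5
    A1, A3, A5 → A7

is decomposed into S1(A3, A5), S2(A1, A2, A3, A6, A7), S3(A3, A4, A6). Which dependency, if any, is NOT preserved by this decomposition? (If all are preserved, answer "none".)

A6 → A4, A5

Check A6 → A4, A5: no single fragment contains all of {A4, A5, A6}, and the restricted closure of {A6} across the fragments never reaches {A4, A5}.
A2, A3 → A1, A4 is preserved.
A3, A4, A5 → A2 is preserved.
A3 → A6, A7 is preserved.
A1, A3, A5 → A7 is preserved.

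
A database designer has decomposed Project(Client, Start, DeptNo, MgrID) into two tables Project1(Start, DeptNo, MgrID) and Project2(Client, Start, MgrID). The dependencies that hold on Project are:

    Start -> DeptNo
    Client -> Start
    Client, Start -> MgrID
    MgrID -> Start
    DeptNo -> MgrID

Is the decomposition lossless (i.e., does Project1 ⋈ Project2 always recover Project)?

Common attributes: Project1 ∩ Project2 = {Start, MgrID}.
Closure of {Start, MgrID}: Start → DeptNo applies, adding DeptNo. So (Start, MgrID)⁺ = {Start, DeptNo, MgrID}.
This closure contains every attribute of Project1, so Project1 ∩ Project2 → Project1. The join is lossless.

Yes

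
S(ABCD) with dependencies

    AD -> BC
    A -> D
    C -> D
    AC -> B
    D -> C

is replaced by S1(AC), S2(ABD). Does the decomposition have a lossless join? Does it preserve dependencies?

lossless but not dependency-preserving

Lossless test: (A)⁺ = {ABCD}, which contains all of one fragment — lossless.
Dependency preservation: the restricted closure of {C} across the fragments never reaches {D}, so C → D cannot be enforced without a join — not preserved.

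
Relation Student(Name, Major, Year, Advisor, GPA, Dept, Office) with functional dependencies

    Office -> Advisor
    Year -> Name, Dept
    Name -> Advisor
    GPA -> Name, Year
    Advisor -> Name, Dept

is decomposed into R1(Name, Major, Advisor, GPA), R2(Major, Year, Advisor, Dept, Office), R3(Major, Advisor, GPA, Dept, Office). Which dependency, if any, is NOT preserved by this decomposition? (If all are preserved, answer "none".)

GPA -> Name, Year

Check GPA → Name, Year: no single fragment contains all of {Name, Year, GPA}, and the restricted closure of {GPA} across the fragments never reaches {Name, Year}.
Office → Advisor is preserved.
Year → Name, Dept is preserved.
Name → Advisor is preserved.
Advisor → Name, Dept is preserved.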